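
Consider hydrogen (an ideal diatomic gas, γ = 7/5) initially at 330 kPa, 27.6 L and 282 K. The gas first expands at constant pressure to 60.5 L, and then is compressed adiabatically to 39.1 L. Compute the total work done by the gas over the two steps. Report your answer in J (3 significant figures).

Step 1 (isobaric): W = PΔV = (330 kPa)(60.5 − 27.6 L) = 10857 J.
After step 1: P = 330 kPa, V = 60.5 L, T = 618.2 K.
Step 2 (adiabatic): W = (P₁V₁ − P₂V₂)/(γ−1) = (19965 − 23774)/0.4 = -9522 J.
W_total = 10857 − 9522 = 1335 J.

W_total ≈ 1330 J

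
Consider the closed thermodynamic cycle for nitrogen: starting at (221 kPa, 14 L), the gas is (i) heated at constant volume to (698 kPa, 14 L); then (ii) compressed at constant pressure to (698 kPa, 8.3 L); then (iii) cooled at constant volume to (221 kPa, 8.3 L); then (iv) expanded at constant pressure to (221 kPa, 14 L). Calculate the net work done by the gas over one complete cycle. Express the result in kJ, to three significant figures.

Constant-volume legs do no work.
W(ii) = (698)(8.3 − 14) = -3979 J; W(iv) = (221)(14 − 8.3) = 1260 J.
W_net = -3979 + 1260 = -2719 J (the counter-clockwise enclosed area).

W_net ≈ -2.72 kJ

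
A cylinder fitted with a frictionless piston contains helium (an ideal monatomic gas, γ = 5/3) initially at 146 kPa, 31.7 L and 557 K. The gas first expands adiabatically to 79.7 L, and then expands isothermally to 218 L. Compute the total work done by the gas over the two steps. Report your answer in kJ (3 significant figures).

Step 1 (adiabatic): W = (P₁V₁ − P₂V₂)/(γ−1) = (4628 − 2503)/0.667 = 3188 J.
After step 1: P = 31.41 kPa, V = 79.7 L, T = 301.2 K.
Step 2 (isothermal): W = P₁V₁ ln(V₂/V₁) = (2503) ln(218/79.7) = 2519 J.
W_total = 3188 + 2519 = 5706 J.

W_total ≈ 5.71 kJ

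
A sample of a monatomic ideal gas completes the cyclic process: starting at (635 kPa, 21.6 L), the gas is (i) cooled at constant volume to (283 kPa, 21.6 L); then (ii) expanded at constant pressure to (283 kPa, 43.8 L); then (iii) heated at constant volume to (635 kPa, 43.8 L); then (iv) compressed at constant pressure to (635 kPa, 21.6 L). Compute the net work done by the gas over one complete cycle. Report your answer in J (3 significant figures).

W_net ≈ -7810 J

Constant-volume legs do no work.
W(ii) = (283)(43.8 − 21.6) = 6283 J; W(iv) = (635)(21.6 − 43.8) = -14097 J.
W_net = 6283 − 14097 = -7814 J (the counter-clockwise enclosed area).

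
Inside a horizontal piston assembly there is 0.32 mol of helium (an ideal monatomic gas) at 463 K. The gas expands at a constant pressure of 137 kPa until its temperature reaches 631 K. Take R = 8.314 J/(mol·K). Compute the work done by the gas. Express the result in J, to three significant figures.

Isobaric: W = P ΔV = nR ΔT.
W = (0.32)(8.314)(631 − 463) = 447 J.

W ≈ 447 J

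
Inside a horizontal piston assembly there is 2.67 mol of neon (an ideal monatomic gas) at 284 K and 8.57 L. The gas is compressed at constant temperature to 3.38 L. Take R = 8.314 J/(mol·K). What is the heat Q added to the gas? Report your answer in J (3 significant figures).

Q ≈ -5870 J

Isothermal ⇒ ΔU = 0, so Q = W = nRT ln(V₂/V₁).
Q = (2.67)(8.314)(284) ln(3.38/8.57) = 6304 × -0.9304 = -5866 J.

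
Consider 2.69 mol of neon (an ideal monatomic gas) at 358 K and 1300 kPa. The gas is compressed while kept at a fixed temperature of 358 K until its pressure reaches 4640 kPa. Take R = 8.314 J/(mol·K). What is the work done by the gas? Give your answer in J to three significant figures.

W ≈ -10200 J

Isothermal process: W = nRT ln(V₂/V₁) = nRT ln(P₁/P₂).
W = (2.69)(8.314)(358) × ln(1300/4640)
  = 8007 × ln(0.2802) = 8007 × -1.272
W_by_gas = -10187 J.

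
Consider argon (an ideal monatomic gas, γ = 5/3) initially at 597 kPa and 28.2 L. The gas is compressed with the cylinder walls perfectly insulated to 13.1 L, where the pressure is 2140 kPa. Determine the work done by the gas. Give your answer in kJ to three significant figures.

Adiabatic: W = (P₁V₁ − P₂V₂)/(γ − 1) with γ = 5/3.
P₁V₁ = 16835 J, P₂V₂ = 28034 J.
W = (16835 − 28034) / 0.6667 = -16798 J.

W ≈ -16.8 kJ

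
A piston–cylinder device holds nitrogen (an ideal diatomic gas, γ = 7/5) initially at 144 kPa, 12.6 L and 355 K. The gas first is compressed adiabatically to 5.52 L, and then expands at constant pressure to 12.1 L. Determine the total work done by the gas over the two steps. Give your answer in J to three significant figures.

W_total ≈ 1230 J

Step 1 (adiabatic): W = (P₁V₁ − P₂V₂)/(γ−1) = (1814 − 2524)/0.4 = -1774 J.
After step 1: P = 457.3 kPa, V = 5.52 L, T = 493.9 K.
Step 2 (isobaric): W = PΔV = (457.3 kPa)(12.1 − 5.52 L) = 3009 J.
W_total = -1774 + 3009 = 1235 J.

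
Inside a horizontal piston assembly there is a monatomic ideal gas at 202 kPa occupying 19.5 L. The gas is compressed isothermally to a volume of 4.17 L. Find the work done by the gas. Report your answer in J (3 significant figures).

Isothermal: W = nRT ln(V₂/V₁) = P₁V₁ ln(V₂/V₁).
P₁V₁ = (202 kPa)(19.5 L) = 3939 J.
W = 3939 × ln(4.17/19.5) = 3939 × -1.542
W_by_gas = -6076 J.

W ≈ -6080 J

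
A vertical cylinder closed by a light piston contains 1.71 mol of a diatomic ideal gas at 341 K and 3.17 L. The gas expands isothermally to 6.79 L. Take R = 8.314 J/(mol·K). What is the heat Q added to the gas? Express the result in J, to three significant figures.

Isothermal ⇒ ΔU = 0, so Q = W = nRT ln(V₂/V₁).
Q = (1.71)(8.314)(341) ln(6.79/3.17) = 4848 × 0.7617 = 3693 J.

Q ≈ 3690 J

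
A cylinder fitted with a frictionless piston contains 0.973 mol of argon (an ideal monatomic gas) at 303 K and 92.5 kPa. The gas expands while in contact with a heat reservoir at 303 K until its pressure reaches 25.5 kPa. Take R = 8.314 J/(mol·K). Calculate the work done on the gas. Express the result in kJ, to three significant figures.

Isothermal process: W = nRT ln(V₂/V₁) = nRT ln(P₁/P₂).
W = (0.973)(8.314)(303) × ln(92.5/25.5)
  = 2451 × ln(3.627) = 2451 × 1.289
W_by_gas = 3158 J; work on gas = −W_by = -3158 J.

W ≈ -3.16 kJ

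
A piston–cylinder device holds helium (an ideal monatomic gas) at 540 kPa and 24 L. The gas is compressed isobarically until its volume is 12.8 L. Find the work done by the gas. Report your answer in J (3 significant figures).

W ≈ -6050 J

Isobaric: W = P ΔV.
W = (540 kPa)(12.8 − 24 L) = (540)(-11.2) = -6048 J.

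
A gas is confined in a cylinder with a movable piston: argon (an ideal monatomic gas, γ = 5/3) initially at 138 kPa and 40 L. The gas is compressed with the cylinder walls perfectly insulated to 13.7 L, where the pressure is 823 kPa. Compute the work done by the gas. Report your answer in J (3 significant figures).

Adiabatic: W = (P₁V₁ − P₂V₂)/(γ − 1) with γ = 5/3.
P₁V₁ = 5520 J, P₂V₂ = 11275 J.
W = (5520 − 11275) / 0.6667 = -8633 J.

W ≈ -8630 J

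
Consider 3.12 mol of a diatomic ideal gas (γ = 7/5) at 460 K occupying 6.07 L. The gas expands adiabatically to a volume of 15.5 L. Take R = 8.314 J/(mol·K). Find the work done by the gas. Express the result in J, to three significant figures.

W ≈ 9330 J

Adiabatic: TV^(γ−1) = const with γ = 7/5.
T₂ = T₁ (V₁/V₂)^(γ−1) = 460 × (6.07/15.5)^0.4 = 460 × 0.6873 = 316.2 K.
W_by = nCᵥ(T₁ − T₂) = (3.12)(20.79)(460 − 316.2) = 9328 J.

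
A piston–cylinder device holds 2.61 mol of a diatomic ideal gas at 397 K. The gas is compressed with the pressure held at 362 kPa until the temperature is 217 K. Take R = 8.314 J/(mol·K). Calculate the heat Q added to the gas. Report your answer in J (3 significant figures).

Isobaric: W = nRΔT = (2.61)(8.314)(-180) = -3906 J.
ΔU = nCᵥΔT with Cᵥ = 5R/2: ΔU = (2.61)(20.79)(-180) = -9765 J.
Q = ΔU + W = -9765 − 3906 = -13671 J.

Q ≈ -13700 J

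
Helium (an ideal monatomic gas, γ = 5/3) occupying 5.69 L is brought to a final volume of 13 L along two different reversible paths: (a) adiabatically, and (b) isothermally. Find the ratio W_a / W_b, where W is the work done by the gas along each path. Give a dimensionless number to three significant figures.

W_a / W_b ≈ 0.769

Path (a) adiabatic: W = P₁V₁(1 − (V₁/V₂)^(γ−1))/(γ−1) → W_a/(P₁V₁) = 0.6353.
Path (b) isothermal: W = P₁V₁ ln(V₂/V₁) → W_b/(P₁V₁) = 0.8262.
W_a / W_b = 0.6353 / 0.8262 = 0.7689.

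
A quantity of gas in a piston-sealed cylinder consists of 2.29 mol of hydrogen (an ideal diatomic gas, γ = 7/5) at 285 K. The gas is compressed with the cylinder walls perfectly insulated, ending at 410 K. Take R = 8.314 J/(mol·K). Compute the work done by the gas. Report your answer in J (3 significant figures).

Adiabatic ⇒ Q = 0, so W_by = −ΔU = nCᵥ(T₁ − T₂).
Cᵥ = 5R/2 = 20.79 J/(mol·K).
W = (2.29)(20.79)(285 − 410) = -5950 J.

W ≈ -5950 J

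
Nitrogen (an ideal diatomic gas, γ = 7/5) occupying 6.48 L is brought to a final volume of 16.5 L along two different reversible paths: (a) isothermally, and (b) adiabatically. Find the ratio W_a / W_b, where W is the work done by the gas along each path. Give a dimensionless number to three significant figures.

W_a / W_b ≈ 1.20

Path (a) isothermal: W = P₁V₁ ln(V₂/V₁) → W_a/(P₁V₁) = 0.9346.
Path (b) adiabatic: W = P₁V₁(1 − (V₁/V₂)^(γ−1))/(γ−1) → W_b/(P₁V₁) = 0.7798.
W_a / W_b = 0.9346 / 0.7798 = 1.199.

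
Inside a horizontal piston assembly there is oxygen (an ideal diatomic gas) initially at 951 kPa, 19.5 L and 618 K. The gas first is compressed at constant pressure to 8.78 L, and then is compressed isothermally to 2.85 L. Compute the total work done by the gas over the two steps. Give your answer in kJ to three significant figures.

Step 1 (isobaric): W = PΔV = (951 kPa)(8.78 − 19.5 L) = -10195 J.
After step 1: P = 951 kPa, V = 8.78 L, T = 278.3 K.
Step 2 (isothermal): W = P₁V₁ ln(V₂/V₁) = (8350) ln(2.85/8.78) = -9395 J.
W_total = -10195 − 9395 = -19590 J.

W_total ≈ -19.6 kJ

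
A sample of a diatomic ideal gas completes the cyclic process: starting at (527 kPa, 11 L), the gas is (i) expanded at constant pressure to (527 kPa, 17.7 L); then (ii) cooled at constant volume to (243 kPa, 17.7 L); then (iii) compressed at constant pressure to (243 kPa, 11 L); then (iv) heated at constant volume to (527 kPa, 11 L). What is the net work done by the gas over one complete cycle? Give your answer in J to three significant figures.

Constant-volume legs do no work.
W(i) = (527)(17.7 − 11) = 3531 J; W(iii) = (243)(11 − 17.7) = -1628 J.
W_net = 3531 − 1628 = 1903 J (the clockwise enclosed area).

W_net ≈ 1900 J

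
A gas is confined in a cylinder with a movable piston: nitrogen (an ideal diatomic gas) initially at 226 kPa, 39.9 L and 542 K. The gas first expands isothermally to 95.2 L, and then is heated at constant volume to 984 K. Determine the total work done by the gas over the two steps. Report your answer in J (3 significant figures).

Step 1 (isothermal): W = P₁V₁ ln(V₂/V₁) = (9017) ln(95.2/39.9) = 7842 J.
Step 2 (isochoric): W = 0 (constant volume).
W_total = 7842 + 0 = 7842 J.

W_total ≈ 7840 J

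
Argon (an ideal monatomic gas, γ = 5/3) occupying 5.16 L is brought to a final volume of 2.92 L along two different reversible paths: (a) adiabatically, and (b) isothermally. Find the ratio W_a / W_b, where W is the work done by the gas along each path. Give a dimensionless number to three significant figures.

W_a / W_b ≈ 1.22

Path (a) adiabatic: W = P₁V₁(1 − (V₁/V₂)^(γ−1))/(γ−1) → W_a/(P₁V₁) = -0.6925.
Path (b) isothermal: W = P₁V₁ ln(V₂/V₁) → W_b/(P₁V₁) = -0.5694.
W_a / W_b = -0.6925 / -0.5694 = 1.216.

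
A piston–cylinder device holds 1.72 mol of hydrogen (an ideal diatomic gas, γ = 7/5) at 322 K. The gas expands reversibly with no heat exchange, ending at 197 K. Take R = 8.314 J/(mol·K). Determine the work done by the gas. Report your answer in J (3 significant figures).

W ≈ 4470 J

Adiabatic ⇒ Q = 0, so W_by = −ΔU = nCᵥ(T₁ − T₂).
Cᵥ = 5R/2 = 20.79 J/(mol·K).
W = (1.72)(20.79)(322 − 197) = 4469 J.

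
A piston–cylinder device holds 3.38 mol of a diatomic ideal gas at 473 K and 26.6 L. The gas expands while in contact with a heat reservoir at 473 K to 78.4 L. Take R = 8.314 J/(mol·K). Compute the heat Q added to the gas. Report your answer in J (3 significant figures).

Q ≈ 14400 J

Isothermal ⇒ ΔU = 0, so Q = W = nRT ln(V₂/V₁).
Q = (3.38)(8.314)(473) ln(78.4/26.6) = 13292 × 1.081 = 14367 J.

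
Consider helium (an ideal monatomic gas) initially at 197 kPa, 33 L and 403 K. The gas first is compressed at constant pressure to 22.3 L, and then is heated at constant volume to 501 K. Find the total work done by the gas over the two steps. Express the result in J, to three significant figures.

Step 1 (isobaric): W = PΔV = (197 kPa)(22.3 − 33 L) = -2108 J.
Step 2 (isochoric): W = 0 (constant volume).
W_total = -2108 + 0 = -2108 J.

W_total ≈ -2110 J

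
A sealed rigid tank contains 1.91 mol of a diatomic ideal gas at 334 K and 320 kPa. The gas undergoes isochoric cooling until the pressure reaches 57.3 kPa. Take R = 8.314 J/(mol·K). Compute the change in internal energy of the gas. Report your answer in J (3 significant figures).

Constant volume ⇒ W = 0, so Q = ΔU = nCᵥΔT with Cᵥ = 5R/2 = 20.79 J/(mol·K).
At constant V, T₂/T₁ = P₂/P₁ ⇒ ΔT = T₁(P₂/P₁ − 1) = 334·(57.3/320 − 1) = -274.2 K.
ΔU = (1.91)(20.79)(-274.2) = -10885 J.

ΔU ≈ -10900 J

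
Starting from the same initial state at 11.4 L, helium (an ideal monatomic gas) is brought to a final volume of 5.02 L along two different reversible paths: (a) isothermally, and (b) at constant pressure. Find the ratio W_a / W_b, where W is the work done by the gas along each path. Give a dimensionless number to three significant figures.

Path (a) isothermal: W = P₁V₁ ln(V₂/V₁) → W_a/(P₁V₁) = -0.8202.
Path (b) isobaric: W = P₁(V₂ − V₁) → W_b/(P₁V₁) = -0.5596.
W_a / W_b = -0.8202 / -0.5596 = 1.466.

W_a / W_b ≈ 1.47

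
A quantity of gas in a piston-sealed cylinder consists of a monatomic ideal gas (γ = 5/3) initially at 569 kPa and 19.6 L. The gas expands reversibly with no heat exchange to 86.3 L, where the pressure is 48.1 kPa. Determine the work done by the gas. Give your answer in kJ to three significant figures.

W ≈ 10.5 kJ

Adiabatic: W = (P₁V₁ − P₂V₂)/(γ − 1) with γ = 5/3.
P₁V₁ = 11152 J, P₂V₂ = 4151 J.
W = (11152 − 4151) / 0.6667 = 10502 J.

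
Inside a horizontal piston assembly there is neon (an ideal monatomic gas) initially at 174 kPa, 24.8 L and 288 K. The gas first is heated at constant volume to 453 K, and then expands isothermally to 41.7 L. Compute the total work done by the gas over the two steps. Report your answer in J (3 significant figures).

W_total ≈ 3530 J

Step 1 (isochoric): W = 0 (constant volume).
After step 1: P = 273.7 kPa (V unchanged).
Step 2 (isothermal): W = P₁V₁ ln(V₂/V₁) = (6787) ln(41.7/24.8) = 3527 J.
W_total = 0 + 3527 = 3527 J.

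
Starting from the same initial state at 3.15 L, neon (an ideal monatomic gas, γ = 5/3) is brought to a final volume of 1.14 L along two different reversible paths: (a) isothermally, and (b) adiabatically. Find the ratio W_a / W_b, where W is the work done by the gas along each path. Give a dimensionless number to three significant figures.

Path (a) isothermal: W = P₁V₁ ln(V₂/V₁) → W_a/(P₁V₁) = -1.016.
Path (b) adiabatic: W = P₁V₁(1 − (V₁/V₂)^(γ−1))/(γ−1) → W_b/(P₁V₁) = -1.454.
W_a / W_b = -1.016 / -1.454 = 0.6992.

W_a / W_b ≈ 0.699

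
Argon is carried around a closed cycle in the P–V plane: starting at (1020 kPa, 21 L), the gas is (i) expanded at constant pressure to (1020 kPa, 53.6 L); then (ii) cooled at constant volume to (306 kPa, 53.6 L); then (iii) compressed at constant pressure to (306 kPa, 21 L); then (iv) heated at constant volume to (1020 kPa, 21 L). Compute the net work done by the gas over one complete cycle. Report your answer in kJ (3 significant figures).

W_net ≈ 23.3 kJ

Constant-volume legs do no work.
W(i) = (1020)(53.6 − 21) = 33252 J; W(iii) = (306)(21 − 53.6) = -9976 J.
W_net = 33252 − 9976 = 23276 J (the clockwise enclosed area).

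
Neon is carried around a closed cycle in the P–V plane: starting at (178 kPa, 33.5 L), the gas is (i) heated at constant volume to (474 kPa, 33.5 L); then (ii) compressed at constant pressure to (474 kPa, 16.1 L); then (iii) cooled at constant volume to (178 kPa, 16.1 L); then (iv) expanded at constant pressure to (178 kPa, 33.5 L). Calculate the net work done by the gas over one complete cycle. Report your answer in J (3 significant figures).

Constant-volume legs do no work.
W(ii) = (474)(16.1 − 33.5) = -8248 J; W(iv) = (178)(33.5 − 16.1) = 3097 J.
W_net = -8248 + 3097 = -5150 J (the counter-clockwise enclosed area).

W_net ≈ -5150 J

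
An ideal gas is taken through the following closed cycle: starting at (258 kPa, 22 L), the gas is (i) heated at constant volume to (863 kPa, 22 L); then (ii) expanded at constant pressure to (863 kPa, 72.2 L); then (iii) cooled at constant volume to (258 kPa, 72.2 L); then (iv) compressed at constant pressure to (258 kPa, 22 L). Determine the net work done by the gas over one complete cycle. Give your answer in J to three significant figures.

Constant-volume legs do no work.
W(ii) = (863)(72.2 − 22) = 43323 J; W(iv) = (258)(22 − 72.2) = -12952 J.
W_net = 43323 − 12952 = 30371 J (the clockwise enclosed area).

W_net ≈ 30400 J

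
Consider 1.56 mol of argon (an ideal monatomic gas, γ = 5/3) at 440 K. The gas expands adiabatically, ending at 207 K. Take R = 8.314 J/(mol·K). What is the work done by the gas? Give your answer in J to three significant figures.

Adiabatic ⇒ Q = 0, so W_by = −ΔU = nCᵥ(T₁ − T₂).
Cᵥ = 3R/2 = 12.47 J/(mol·K).
W = (1.56)(12.47)(440 − 207) = 4533 J.

W ≈ 4530 J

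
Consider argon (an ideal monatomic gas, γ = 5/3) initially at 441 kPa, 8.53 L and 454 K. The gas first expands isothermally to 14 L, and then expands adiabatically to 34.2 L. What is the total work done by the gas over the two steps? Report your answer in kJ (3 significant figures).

Step 1 (isothermal): W = P₁V₁ ln(V₂/V₁) = (3762) ln(14/8.53) = 1864 J.
After step 1: P = 268.7 kPa, V = 14 L, T = 454 K.
Step 2 (adiabatic): W = (P₁V₁ − P₂V₂)/(γ−1) = (3762 − 2074)/0.667 = 2532 J.
W_total = 1864 + 2532 = 4396 J.

W_total ≈ 4.40 kJ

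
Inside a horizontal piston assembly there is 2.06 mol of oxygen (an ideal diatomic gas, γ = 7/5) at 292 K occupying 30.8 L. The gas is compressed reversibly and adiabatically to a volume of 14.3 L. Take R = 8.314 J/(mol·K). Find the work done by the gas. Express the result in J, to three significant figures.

W ≈ -4490 J

Adiabatic: TV^(γ−1) = const with γ = 7/5.
T₂ = T₁ (V₁/V₂)^(γ−1) = 292 × (30.8/14.3)^0.4 = 292 × 1.359 = 396.9 K.
W_by = nCᵥ(T₁ − T₂) = (2.06)(20.79)(292 − 396.9) = -4491 J.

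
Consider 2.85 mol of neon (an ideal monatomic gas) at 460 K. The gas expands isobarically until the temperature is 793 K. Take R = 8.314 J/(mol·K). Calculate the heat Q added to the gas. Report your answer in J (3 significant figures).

Isobaric: W = nRΔT = (2.85)(8.314)(333) = 7890 J.
ΔU = nCᵥΔT with Cᵥ = 3R/2: ΔU = (2.85)(12.47)(333) = 11836 J.
Q = ΔU + W = 11836 + 7890 = 19726 J.

Q ≈ 19700 J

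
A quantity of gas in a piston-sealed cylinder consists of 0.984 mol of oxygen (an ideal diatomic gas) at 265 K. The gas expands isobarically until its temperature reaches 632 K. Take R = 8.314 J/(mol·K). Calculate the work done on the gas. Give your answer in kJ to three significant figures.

W ≈ -3.00 kJ

Isobaric: W = P ΔV = nR ΔT.
W = (0.984)(8.314)(632 − 265) = 3002 J.
Work on gas = −W_by = -3002 J.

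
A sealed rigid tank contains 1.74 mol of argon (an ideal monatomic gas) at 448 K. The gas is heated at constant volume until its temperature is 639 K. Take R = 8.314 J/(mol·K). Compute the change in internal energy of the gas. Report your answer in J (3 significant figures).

Constant volume ⇒ W = 0, so Q = ΔU = nCᵥΔT with Cᵥ = 3R/2 = 12.47 J/(mol·K).
ΔU = (1.74)(12.47)(639 − 448) = 4145 J.

ΔU ≈ 4140 J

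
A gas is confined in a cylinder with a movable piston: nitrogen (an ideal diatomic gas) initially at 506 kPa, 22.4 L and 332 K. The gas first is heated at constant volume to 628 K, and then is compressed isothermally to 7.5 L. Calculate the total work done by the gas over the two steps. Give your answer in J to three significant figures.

W_total ≈ -23500 J

Step 1 (isochoric): W = 0 (constant volume).
After step 1: P = 957.1 kPa (V unchanged).
Step 2 (isothermal): W = P₁V₁ ln(V₂/V₁) = (21440) ln(7.5/22.4) = -23458 J.
W_total = 0 − 23458 = -23458 J.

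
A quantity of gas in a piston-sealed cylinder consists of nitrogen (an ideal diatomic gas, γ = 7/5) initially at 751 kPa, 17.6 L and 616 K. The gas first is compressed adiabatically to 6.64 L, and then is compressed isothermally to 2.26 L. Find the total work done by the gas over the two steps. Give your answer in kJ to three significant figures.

Step 1 (adiabatic): W = (P₁V₁ − P₂V₂)/(γ−1) = (13218 − 19520)/0.4 = -15757 J.
After step 1: P = 2940 kPa, V = 6.64 L, T = 909.7 K.
Step 2 (isothermal): W = P₁V₁ ln(V₂/V₁) = (19520) ln(2.26/6.64) = -21038 J.
W_total = -15757 − 21038 = -36795 J.

W_total ≈ -36.8 kJ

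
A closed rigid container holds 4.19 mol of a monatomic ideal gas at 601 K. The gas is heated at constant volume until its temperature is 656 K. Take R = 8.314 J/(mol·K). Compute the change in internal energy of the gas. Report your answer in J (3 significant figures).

ΔU ≈ 2870 J

Constant volume ⇒ W = 0, so Q = ΔU = nCᵥΔT with Cᵥ = 3R/2 = 12.47 J/(mol·K).
ΔU = (4.19)(12.47)(656 − 601) = 2874 J.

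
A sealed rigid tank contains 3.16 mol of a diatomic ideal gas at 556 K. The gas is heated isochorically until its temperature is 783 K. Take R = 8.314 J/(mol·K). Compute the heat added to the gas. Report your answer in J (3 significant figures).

Constant volume ⇒ W = 0, so Q = ΔU = nCᵥΔT with Cᵥ = 5R/2 = 20.79 J/(mol·K).
ΔU = (3.16)(20.79)(783 − 556) = 14909 J.

Q ≈ 14900 J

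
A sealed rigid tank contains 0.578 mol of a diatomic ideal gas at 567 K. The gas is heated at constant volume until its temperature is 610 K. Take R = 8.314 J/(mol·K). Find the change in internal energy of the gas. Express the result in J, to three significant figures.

Constant volume ⇒ W = 0, so Q = ΔU = nCᵥΔT with Cᵥ = 5R/2 = 20.79 J/(mol·K).
ΔU = (0.578)(20.79)(610 − 567) = 516.6 J.

ΔU ≈ 517 J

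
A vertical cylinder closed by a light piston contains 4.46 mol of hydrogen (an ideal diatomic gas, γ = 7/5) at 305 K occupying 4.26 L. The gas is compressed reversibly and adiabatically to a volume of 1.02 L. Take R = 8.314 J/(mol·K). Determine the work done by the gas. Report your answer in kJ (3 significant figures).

Adiabatic: TV^(γ−1) = const with γ = 7/5.
T₂ = T₁ (V₁/V₂)^(γ−1) = 305 × (4.26/1.02)^0.4 = 305 × 1.771 = 540.3 K.
W_by = nCᵥ(T₁ − T₂) = (4.46)(20.79)(305 − 540.3) = -21811 J.

W ≈ -21.8 kJ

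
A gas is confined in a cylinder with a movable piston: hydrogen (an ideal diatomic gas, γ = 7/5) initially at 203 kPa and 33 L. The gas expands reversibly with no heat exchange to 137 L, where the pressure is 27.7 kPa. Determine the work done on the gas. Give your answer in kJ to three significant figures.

Adiabatic: W = (P₁V₁ − P₂V₂)/(γ − 1) with γ = 7/5.
P₁V₁ = 6699 J, P₂V₂ = 3795 J.
W = (6699 − 3795) / 0.4 = 7260 J.
Work on gas = −W_by = -7260 J.

W ≈ -7.26 kJ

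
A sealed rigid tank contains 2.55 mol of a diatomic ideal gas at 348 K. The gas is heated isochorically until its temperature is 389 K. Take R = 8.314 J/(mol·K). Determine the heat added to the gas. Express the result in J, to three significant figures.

Q ≈ 2170 J

Constant volume ⇒ W = 0, so Q = ΔU = nCᵥΔT with Cᵥ = 5R/2 = 20.79 J/(mol·K).
ΔU = (2.55)(20.79)(389 − 348) = 2173 J.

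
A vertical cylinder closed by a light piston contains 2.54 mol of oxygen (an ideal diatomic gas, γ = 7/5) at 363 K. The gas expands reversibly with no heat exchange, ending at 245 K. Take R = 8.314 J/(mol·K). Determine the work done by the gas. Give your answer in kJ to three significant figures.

Adiabatic ⇒ Q = 0, so W_by = −ΔU = nCᵥ(T₁ − T₂).
Cᵥ = 5R/2 = 20.79 J/(mol·K).
W = (2.54)(20.79)(363 − 245) = 6230 J.

W ≈ 6.23 kJ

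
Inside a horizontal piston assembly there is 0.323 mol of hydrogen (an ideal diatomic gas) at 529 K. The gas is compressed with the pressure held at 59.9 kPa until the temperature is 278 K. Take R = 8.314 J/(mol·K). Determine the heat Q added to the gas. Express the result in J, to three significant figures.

Q ≈ -2360 J

Isobaric: W = nRΔT = (0.323)(8.314)(-251) = -674 J.
ΔU = nCᵥΔT with Cᵥ = 5R/2: ΔU = (0.323)(20.79)(-251) = -1685 J.
Q = ΔU + W = -1685 − 674 = -2359 J.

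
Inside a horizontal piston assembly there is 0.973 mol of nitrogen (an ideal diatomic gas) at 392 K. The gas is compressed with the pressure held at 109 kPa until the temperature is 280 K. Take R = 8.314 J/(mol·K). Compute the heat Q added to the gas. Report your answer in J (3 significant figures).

Q ≈ -3170 J

Isobaric: W = nRΔT = (0.973)(8.314)(-112) = -906 J.
ΔU = nCᵥΔT with Cᵥ = 5R/2: ΔU = (0.973)(20.79)(-112) = -2265 J.
Q = ΔU + W = -2265 − 906 = -3171 J.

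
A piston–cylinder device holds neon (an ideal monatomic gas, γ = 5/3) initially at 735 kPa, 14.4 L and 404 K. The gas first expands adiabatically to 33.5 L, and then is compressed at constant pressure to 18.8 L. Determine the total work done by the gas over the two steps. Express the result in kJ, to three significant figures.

W_total ≈ 4.19 kJ

Step 1 (adiabatic): W = (P₁V₁ − P₂V₂)/(γ−1) = (10584 − 6028)/0.667 = 6834 J.
After step 1: P = 179.9 kPa, V = 33.5 L, T = 230.1 K.
Step 2 (isobaric): W = PΔV = (179.9 kPa)(18.8 − 33.5 L) = -2645 J.
W_total = 6834 − 2645 = 4188 J.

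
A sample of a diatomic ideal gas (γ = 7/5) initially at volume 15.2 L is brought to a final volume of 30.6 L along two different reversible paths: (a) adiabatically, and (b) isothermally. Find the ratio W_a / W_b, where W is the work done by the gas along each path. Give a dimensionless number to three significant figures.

Path (a) adiabatic: W = P₁V₁(1 − (V₁/V₂)^(γ−1))/(γ−1) → W_a/(P₁V₁) = 0.6103.
Path (b) isothermal: W = P₁V₁ ln(V₂/V₁) → W_b/(P₁V₁) = 0.6997.
W_a / W_b = 0.6103 / 0.6997 = 0.8723.

W_a / W_b ≈ 0.872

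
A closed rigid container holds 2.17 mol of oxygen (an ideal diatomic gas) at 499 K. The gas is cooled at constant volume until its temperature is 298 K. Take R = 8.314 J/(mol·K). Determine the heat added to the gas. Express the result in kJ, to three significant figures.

Q ≈ -9.07 kJ

Constant volume ⇒ W = 0, so Q = ΔU = nCᵥΔT with Cᵥ = 5R/2 = 20.79 J/(mol·K).
ΔU = (2.17)(20.79)(298 − 499) = -9066 J.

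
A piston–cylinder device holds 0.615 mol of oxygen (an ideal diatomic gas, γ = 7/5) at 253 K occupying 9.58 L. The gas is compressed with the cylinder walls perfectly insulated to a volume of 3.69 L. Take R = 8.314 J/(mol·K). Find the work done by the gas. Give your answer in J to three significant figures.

W ≈ -1500 J

Adiabatic: TV^(γ−1) = const with γ = 7/5.
T₂ = T₁ (V₁/V₂)^(γ−1) = 253 × (9.58/3.69)^0.4 = 253 × 1.465 = 370.6 K.
W_by = nCᵥ(T₁ − T₂) = (0.615)(20.79)(253 − 370.6) = -1503 J.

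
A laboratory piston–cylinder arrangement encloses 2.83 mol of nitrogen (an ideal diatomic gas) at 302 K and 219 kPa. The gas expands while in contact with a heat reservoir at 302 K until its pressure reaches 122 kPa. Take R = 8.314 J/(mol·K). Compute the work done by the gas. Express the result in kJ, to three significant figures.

Isothermal process: W = nRT ln(V₂/V₁) = nRT ln(P₁/P₂).
W = (2.83)(8.314)(302) × ln(219/122)
  = 7106 × ln(1.795) = 7106 × 0.5851
W_by_gas = 4157 J.

W ≈ 4.16 kJ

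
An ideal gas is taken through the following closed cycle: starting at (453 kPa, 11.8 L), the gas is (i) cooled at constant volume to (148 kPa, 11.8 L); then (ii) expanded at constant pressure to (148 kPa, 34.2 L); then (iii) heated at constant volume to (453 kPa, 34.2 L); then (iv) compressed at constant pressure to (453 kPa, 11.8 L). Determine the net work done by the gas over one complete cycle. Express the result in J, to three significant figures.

W_net ≈ -6830 J

Constant-volume legs do no work.
W(ii) = (148)(34.2 − 11.8) = 3315 J; W(iv) = (453)(11.8 − 34.2) = -10147 J.
W_net = 3315 − 10147 = -6832 J (the counter-clockwise enclosed area).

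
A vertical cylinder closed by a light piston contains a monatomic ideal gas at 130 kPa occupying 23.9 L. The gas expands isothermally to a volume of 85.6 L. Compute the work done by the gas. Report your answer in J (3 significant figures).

Isothermal: W = nRT ln(V₂/V₁) = P₁V₁ ln(V₂/V₁).
P₁V₁ = (130 kPa)(23.9 L) = 3107 J.
W = 3107 × ln(85.6/23.9) = 3107 × 1.276
W_by_gas = 3964 J.

W ≈ 3960 J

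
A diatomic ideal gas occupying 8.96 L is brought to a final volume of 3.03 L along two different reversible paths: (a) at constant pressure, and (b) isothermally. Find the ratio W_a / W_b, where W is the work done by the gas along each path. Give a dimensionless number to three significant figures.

W_a / W_b ≈ 0.610

Path (a) isobaric: W = P₁(V₂ − V₁) → W_a/(P₁V₁) = -0.6618.
Path (b) isothermal: W = P₁V₁ ln(V₂/V₁) → W_b/(P₁V₁) = -1.084.
W_a / W_b = -0.6618 / -1.084 = 0.6104.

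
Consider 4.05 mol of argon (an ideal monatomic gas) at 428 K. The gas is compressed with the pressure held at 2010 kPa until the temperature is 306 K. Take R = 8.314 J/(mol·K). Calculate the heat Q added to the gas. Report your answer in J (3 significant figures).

Isobaric: W = nRΔT = (4.05)(8.314)(-122) = -4108 J.
ΔU = nCᵥΔT with Cᵥ = 3R/2: ΔU = (4.05)(12.47)(-122) = -6162 J.
Q = ΔU + W = -6162 − 4108 = -10270 J.

Q ≈ -10300 J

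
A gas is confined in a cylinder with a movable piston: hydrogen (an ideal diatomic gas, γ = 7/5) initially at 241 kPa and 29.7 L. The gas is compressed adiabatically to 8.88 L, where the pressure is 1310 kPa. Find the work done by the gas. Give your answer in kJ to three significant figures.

W ≈ -11.2 kJ

Adiabatic: W = (P₁V₁ − P₂V₂)/(γ − 1) with γ = 7/5.
P₁V₁ = 7158 J, P₂V₂ = 11633 J.
W = (7158 − 11633) / 0.4 = -11188 J.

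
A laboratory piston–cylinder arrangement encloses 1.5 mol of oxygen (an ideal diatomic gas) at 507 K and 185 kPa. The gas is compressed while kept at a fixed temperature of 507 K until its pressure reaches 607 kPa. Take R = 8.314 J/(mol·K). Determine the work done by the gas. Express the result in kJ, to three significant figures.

W ≈ -7.51 kJ

Isothermal process: W = nRT ln(V₂/V₁) = nRT ln(P₁/P₂).
W = (1.5)(8.314)(507) × ln(185/607)
  = 6323 × ln(0.3048) = 6323 × -1.188
W_by_gas = -7513 J.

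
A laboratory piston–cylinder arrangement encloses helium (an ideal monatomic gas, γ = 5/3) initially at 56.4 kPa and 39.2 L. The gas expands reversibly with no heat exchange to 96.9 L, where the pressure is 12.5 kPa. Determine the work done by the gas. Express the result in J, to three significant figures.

W ≈ 1500 J

Adiabatic: W = (P₁V₁ − P₂V₂)/(γ − 1) with γ = 5/3.
P₁V₁ = 2211 J, P₂V₂ = 1211 J.
W = (2211 − 1211) / 0.6667 = 1499 J.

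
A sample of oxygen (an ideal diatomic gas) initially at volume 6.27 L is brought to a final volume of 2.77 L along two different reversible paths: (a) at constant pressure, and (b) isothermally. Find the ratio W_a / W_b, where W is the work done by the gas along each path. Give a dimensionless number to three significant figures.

W_a / W_b ≈ 0.683

Path (a) isobaric: W = P₁(V₂ − V₁) → W_a/(P₁V₁) = -0.5582.
Path (b) isothermal: W = P₁V₁ ln(V₂/V₁) → W_b/(P₁V₁) = -0.8169.
W_a / W_b = -0.5582 / -0.8169 = 0.6833.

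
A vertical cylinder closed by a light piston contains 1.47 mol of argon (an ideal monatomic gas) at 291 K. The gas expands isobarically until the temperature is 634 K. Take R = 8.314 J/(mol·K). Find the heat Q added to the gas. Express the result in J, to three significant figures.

Isobaric: W = nRΔT = (1.47)(8.314)(343) = 4192 J.
ΔU = nCᵥΔT with Cᵥ = 3R/2: ΔU = (1.47)(12.47)(343) = 6288 J.
Q = ΔU + W = 6288 + 4192 = 10480 J.

Q ≈ 10500 J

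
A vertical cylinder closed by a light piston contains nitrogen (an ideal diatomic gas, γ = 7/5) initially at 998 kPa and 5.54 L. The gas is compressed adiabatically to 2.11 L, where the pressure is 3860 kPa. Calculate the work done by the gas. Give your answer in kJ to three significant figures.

Adiabatic: W = (P₁V₁ − P₂V₂)/(γ − 1) with γ = 7/5.
P₁V₁ = 5529 J, P₂V₂ = 8145 J.
W = (5529 − 8145) / 0.4 = -6539 J.

W ≈ -6.54 kJ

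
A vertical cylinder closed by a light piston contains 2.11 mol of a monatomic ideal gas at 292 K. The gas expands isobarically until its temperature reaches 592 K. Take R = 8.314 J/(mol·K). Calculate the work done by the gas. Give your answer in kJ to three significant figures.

Isobaric: W = P ΔV = nR ΔT.
W = (2.11)(8.314)(592 − 292) = 5263 J.

W ≈ 5.26 kJ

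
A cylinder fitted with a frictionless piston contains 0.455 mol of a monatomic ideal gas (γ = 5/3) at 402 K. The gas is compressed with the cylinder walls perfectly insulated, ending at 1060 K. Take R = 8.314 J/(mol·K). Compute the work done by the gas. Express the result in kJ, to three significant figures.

W ≈ -3.73 kJ

Adiabatic ⇒ Q = 0, so W_by = −ΔU = nCᵥ(T₁ − T₂).
Cᵥ = 3R/2 = 12.47 J/(mol·K).
W = (0.455)(12.47)(402 − 1060) = -3734 J.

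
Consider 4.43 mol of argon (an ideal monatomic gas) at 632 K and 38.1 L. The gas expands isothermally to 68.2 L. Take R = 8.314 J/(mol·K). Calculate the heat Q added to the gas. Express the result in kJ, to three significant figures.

Isothermal ⇒ ΔU = 0, so Q = W = nRT ln(V₂/V₁).
Q = (4.43)(8.314)(632) ln(68.2/38.1) = 23277 × 0.5822 = 13553 J.

Q ≈ 13.6 kJ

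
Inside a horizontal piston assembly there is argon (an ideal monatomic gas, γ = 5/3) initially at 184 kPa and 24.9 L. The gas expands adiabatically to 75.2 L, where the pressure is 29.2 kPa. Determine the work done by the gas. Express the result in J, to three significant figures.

W ≈ 3580 J

Adiabatic: W = (P₁V₁ − P₂V₂)/(γ − 1) with γ = 5/3.
P₁V₁ = 4582 J, P₂V₂ = 2196 J.
W = (4582 − 2196) / 0.6667 = 3579 J.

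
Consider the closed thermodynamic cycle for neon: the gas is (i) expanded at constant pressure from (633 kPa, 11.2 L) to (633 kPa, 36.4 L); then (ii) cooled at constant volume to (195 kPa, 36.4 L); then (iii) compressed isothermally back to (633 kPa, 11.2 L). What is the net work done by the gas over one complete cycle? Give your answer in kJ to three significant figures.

Leg (i): W = PΔV = (633)(36.4 − 11.2) = 15952 J.
Leg (ii): W = 0.
Leg (iii): W = PᵢVᵢ ln(V_f/Vᵢ) = (7098) ln(11.2/36.4) = -8366 J.
W_net = 15952 − 8366 = 7586 J.

W_net ≈ 7.59 kJ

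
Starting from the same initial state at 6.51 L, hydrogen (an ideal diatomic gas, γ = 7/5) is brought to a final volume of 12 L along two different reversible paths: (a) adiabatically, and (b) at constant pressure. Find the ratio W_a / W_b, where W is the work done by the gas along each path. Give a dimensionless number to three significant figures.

W_a / W_b ≈ 0.643

Path (a) adiabatic: W = P₁V₁(1 − (V₁/V₂)^(γ−1))/(γ−1) → W_a/(P₁V₁) = 0.5425.
Path (b) isobaric: W = P₁(V₂ − V₁) → W_b/(P₁V₁) = 0.8433.
W_a / W_b = 0.5425 / 0.8433 = 0.6433.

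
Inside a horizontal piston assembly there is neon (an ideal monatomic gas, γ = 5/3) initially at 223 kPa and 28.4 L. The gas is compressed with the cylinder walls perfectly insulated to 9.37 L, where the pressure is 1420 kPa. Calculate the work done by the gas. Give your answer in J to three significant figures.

W ≈ -10500 J

Adiabatic: W = (P₁V₁ − P₂V₂)/(γ − 1) with γ = 5/3.
P₁V₁ = 6333 J, P₂V₂ = 13305 J.
W = (6333 − 13305) / 0.6667 = -10458 J.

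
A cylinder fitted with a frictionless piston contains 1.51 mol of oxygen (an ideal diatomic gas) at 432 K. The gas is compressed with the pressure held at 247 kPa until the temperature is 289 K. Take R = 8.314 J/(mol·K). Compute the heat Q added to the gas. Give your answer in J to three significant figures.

Isobaric: W = nRΔT = (1.51)(8.314)(-143) = -1795 J.
ΔU = nCᵥΔT with Cᵥ = 5R/2: ΔU = (1.51)(20.79)(-143) = -4488 J.
Q = ΔU + W = -4488 − 1795 = -6283 J.

Q ≈ -6280 J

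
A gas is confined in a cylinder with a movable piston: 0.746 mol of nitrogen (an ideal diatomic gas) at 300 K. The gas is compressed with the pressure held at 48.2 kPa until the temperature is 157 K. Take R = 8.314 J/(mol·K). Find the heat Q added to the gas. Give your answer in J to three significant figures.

Q ≈ -3100 J

Isobaric: W = nRΔT = (0.746)(8.314)(-143) = -886.9 J.
ΔU = nCᵥΔT with Cᵥ = 5R/2: ΔU = (0.746)(20.79)(-143) = -2217 J.
Q = ΔU + W = -2217 − 886.9 = -3104 J.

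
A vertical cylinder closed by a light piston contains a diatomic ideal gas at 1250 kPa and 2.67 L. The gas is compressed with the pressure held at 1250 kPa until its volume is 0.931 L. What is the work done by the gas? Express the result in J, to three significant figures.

W ≈ -2170 J

Isobaric: W = P ΔV.
W = (1250 kPa)(0.931 − 2.67 L) = (1250)(-1.739) = -2174 J.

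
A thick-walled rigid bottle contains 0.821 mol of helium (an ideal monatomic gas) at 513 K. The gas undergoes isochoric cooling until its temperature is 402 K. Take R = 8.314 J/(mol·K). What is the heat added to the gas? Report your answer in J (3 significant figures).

Constant volume ⇒ W = 0, so Q = ΔU = nCᵥΔT with Cᵥ = 3R/2 = 12.47 J/(mol·K).
ΔU = (0.821)(12.47)(402 − 513) = -1136 J.

Q ≈ -1140 J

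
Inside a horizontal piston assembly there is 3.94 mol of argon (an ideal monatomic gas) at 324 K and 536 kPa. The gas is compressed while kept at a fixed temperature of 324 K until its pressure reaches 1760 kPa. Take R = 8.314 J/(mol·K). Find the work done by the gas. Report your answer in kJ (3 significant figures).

Isothermal process: W = nRT ln(V₂/V₁) = nRT ln(P₁/P₂).
W = (3.94)(8.314)(324) × ln(536/1760)
  = 10613 × ln(0.3045) = 10613 × -1.189
W_by_gas = -12619 J.

W ≈ -12.6 kJ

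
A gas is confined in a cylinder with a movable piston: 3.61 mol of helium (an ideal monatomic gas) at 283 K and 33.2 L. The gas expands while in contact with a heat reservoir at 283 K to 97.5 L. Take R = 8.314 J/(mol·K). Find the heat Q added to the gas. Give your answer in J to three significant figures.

Q ≈ 9150 J

Isothermal ⇒ ΔU = 0, so Q = W = nRT ln(V₂/V₁).
Q = (3.61)(8.314)(283) ln(97.5/33.2) = 8494 × 1.077 = 9150 J.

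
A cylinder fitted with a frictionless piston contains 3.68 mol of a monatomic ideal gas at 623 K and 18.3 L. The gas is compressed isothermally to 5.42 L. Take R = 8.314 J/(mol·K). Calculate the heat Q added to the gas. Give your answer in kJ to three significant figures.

Q ≈ -23.2 kJ

Isothermal ⇒ ΔU = 0, so Q = W = nRT ln(V₂/V₁).
Q = (3.68)(8.314)(623) ln(5.42/18.3) = 19061 × -1.217 = -23194 J.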